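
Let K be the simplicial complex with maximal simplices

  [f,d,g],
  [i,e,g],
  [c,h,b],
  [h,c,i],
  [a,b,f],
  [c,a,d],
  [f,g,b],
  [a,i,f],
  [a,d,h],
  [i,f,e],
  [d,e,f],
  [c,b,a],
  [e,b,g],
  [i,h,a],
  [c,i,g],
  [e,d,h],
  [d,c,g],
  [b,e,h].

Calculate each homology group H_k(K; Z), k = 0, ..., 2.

Fix the vertex order a < b < c < d < e < f < g < h < i and write every simplex with vertices in increasing order. Then dim K = 2 and the simplices of K are:

  0-simplices (9): a, b, c, d, e, f, g, h, i
  1-simplices (27): ab, ac, ad, af, ah, ai, bc, be, bf, bg, bh, cd, cg, ch, ci, de, df, dg, dh, ef, eg, eh, ei, fg, fi, gi, hi
  2-simplices (18): abc, abf, acd, adh, afi, ahi, bch, beg, beh, bfg, cdg, cgi, chi, def, deh, dfg, efi, egi

giving chain groups C_0 ≅ Z^9, C_1 ≅ Z^27, C_2 ≅ Z^18.

Boundary ∂_1: C_1 → C_0 maps an edge to its endpoints' difference, ∂[p,q] = q − p. For instance
  ∂bf = f − b.
This gives a 9×27 integer matrix of rank 8; reducing to Smith normal form yields diagonal entries (1,1,1,1,1,1,1,1).

∂_2: C_2 → C_1 sends each 2-simplex [p,q,r] to [q,r] − [p,r] + [p,q]. For instance
  ∂adh = dh − ah + ad,
  ∂cgi = gi − ci + cg.
The 27×18 boundary matrix has rank 18 and Smith normal form diag(1,1,1,1,1,1,1,1,1,1,1,1,1,1,1,1,1,2).

Computing H_k = (kernel of ∂_k) / (image of ∂_{k+1}):

  H_0: rank C_0 − rank ∂_1 = 9 − 8 = 1, and the invariant factors of ∂_1 are all 1, so H_0 = Z.
  H_1: rank ker ∂_1 − rank ∂_2 = (27 − 8) − 18 = 1, and ∂_2 has invariant factor 2 > 1, so H_1 = Z ⊕ Z_2.
  H_2: rank ker ∂_2 − rank ∂_3 = (18 − 18) − 0 = 0, and there is no ∂_3, so H_2 = 0.

H_0 ≅ Z,  H_1 ≅ Z ⊕ Z_2,  H_2 = 0.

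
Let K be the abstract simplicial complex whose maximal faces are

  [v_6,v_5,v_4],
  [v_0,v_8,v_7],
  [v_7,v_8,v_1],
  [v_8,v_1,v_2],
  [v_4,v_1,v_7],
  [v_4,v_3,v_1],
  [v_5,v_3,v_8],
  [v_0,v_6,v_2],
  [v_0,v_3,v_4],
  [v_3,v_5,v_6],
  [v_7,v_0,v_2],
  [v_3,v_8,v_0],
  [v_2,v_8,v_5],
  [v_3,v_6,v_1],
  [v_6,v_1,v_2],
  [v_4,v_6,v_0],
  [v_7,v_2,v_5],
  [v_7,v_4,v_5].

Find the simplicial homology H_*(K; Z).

Fix the vertex order v_0 < v_1 < v_2 < v_3 < v_4 < v_5 < v_6 < v_7 < v_8 and write every simplex with vertices in increasing order. Then dim K = 2 and the simplices of K are:

  0-simplices (9): [v_0], [v_1], [v_2], [v_3], [v_4], [v_5], [v_6], [v_7], [v_8]
  1-simplices (27): (27 of them)
  2-simplices (18): (18 of them)

Hence C_0 ≅ Z^9, C_1 ≅ Z^27, C_2 ≅ Z^18.

The boundary map ∂_1: C_1 → C_0 sends each edge [p,q] (with p < q) to q − p. For instance
  ∂[v_0,v_7] = [v_7] − [v_0].
This gives a 9×27 integer matrix of rank 8; reducing to Smith normal form yields diagonal entries (1,1,1,1,1,1,1,1).

∂_2: C_2 → C_1 sends each 2-simplex [p,q,r] to [q,r] − [p,r] + [p,q]. For instance
  ∂[v_0,v_7,v_8] = [v_7,v_8] − [v_0,v_8] + [v_0,v_7],
  ∂[v_3,v_5,v_6] = [v_5,v_6] − [v_3,v_6] + [v_3,v_5].
The resulting 27×18 matrix has rank 18, and its Smith normal form has invariant factors (1,1,1,1,1,1,1,1,1,1,1,1,1,1,1,1,1,2).

Now H_k = ker ∂_k / im ∂_{k+1}, so:

  H_0: rank C_0 − rank ∂_1 = 9 − 8 = 1, and the invariant factors of ∂_1 are all 1, so H_0 ≅ Z.
  H_1: rank ker ∂_1 − rank ∂_2 = (27 − 8) − 18 = 1, and ∂_2 has invariant factor 2 > 1, so H_1 ≅ Z ⊕ Z/2Z.
  H_2: rank ker ∂_2 − rank ∂_3 = (18 − 18) − 0 = 0, and there is no ∂_3, so H_2 ≅ 0.

(K is a triangulation of the Klein bottle.)

H_0 = Z,  H_1 = Z ⊕ Z/2Z,  H_2 = 0.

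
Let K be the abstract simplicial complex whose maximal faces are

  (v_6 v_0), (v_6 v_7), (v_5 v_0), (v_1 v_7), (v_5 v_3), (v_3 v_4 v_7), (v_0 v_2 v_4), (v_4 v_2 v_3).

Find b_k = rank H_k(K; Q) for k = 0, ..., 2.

K has 8 vertices, 12 edges, 3 triangles.
rank ∂_0 = 0, rank ∂_1 = 7 ⇒ b_0 = 8 − 0 − 7 = 1; all invariant factors of ∂_1 are 1 so no torsion. So H_0 = Z.
rank ∂_1 = 7, rank ∂_2 = 3 ⇒ b_1 = 12 − 7 − 3 = 2; all invariant factors of ∂_2 are 1 so no torsion. So H_1 = Z^2.
rank ∂_2 = 3, rank ∂_3 = 0 ⇒ b_2 = 3 − 3 − 0 = 0. So H_2 = 0.

b_0 = 1, b_1 = 2, b_2 = 0.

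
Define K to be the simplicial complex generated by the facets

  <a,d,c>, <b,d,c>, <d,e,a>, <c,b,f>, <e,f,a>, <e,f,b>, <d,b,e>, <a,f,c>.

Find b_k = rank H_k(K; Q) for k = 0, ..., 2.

Take the total order a < b < c < d < e < f on the vertex set. Then K (dimension 2) consists of the simplices:

  0-simplices (6): a, b, c, d, e, f
  1-simplices (12): ac, ad, ae, af, bc, bd, be, bf, cd, cf, de, ef
  2-simplices (8): acd, acf, ade, aef, bcd, bcf, bde, bef

so the chain groups are C_0 ≅ Z^6, C_1 ≅ Z^12, C_2 ≅ Z^8.

∂_1: C_1 → C_0 sends each edge [p,q] (with p < q) to q − p.
The resulting 6×12 matrix has rank 5, and its Smith normal form has invariant factors (1,1,1,1,1).

The boundary map ∂_2: C_2 → C_1 sends each 2-simplex [p,q,r] to [q,r] − [p,r] + [p,q]. For instance
  ∂aef = ef − af + ae,
  ∂acd = cd − ad + ac.
This gives a 12×8 integer matrix of rank 7; reducing to Smith normal form yields diagonal entries (1,1,1,1,1,1,1).

Reading off H_k = ker ∂_k / im ∂_{k+1}:

  H_0: rank C_0 − rank ∂_1 = 6 − 5 = 1, and the invariant factors of ∂_1 are all 1, so H_0 = Z.
  H_1: rank ker ∂_1 − rank ∂_2 = (12 − 5) − 7 = 0, and the invariant factors of ∂_2 are all 1, so H_1 = 0.
  H_2: rank ker ∂_2 − rank ∂_3 = (8 − 7) − 0 = 1, and there is no ∂_3, so H_2 = Z.

As a check, the Euler characteristic is 6 − 12 + 8 = 2, which agrees with 1 − 0 + 1 = 2.
(K is a triangulation of the 2-sphere S^2.)

Hence the Betti numbers are b_0 = 1, b_1 = 0, b_2 = 1.

b_0 = 1, b_1 = 0, b_2 = 1.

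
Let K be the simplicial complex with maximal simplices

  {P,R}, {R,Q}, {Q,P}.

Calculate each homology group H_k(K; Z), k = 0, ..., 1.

H_0 = Z,  H_1 = Z.

Take the total order P < Q < R on the vertex set. Then K (dimension 1) consists of the simplices:

  0-simplices (3): P, Q, R
  1-simplices (3): PQ, PR, QR

Hence C_0 ≅ Z^3, C_1 ≅ Z^3.

∂_1: C_1 → C_0 maps an edge to its endpoints' difference, ∂[p,q] = q − p. For instance
  ∂PR = R − P.
The 3×3 boundary matrix has rank 2 and Smith normal form diag(1,1).

Computing H_k = (kernel of ∂_k) / (image of ∂_{k+1}):

  H_0: rank C_0 − rank ∂_1 = 3 − 2 = 1, and the invariant factors of ∂_1 are all 1, so H_0 ≅ Z.
  H_1: rank ker ∂_1 − rank ∂_2 = (3 − 2) − 0 = 1, and there is no ∂_2, so H_1 ≅ Z.

(K is a triangulation of the circle S^1.)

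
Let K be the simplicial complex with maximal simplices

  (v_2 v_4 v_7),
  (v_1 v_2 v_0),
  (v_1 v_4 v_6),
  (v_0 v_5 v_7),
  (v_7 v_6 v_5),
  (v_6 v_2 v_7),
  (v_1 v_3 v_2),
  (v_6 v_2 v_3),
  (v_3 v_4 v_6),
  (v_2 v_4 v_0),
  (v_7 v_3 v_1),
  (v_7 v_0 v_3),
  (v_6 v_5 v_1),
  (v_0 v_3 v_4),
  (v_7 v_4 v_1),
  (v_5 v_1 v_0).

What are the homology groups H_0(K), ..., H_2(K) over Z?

H_0 ≅ Z,  H_1 ≅ Z^2,  H_2 ≅ Z.

K has 8 vertices, 24 edges, 16 triangles.
rank ∂_0 = 0, rank ∂_1 = 7 ⇒ b_0 = 8 − 0 − 7 = 1; all invariant factors of ∂_1 are 1 so no torsion. So H_0 ≅ Z.
rank ∂_1 = 7, rank ∂_2 = 15 ⇒ b_1 = 24 − 7 − 15 = 2; all invariant factors of ∂_2 are 1 so no torsion. So H_1 ≅ Z^2.
rank ∂_2 = 15, rank ∂_3 = 0 ⇒ b_2 = 16 − 15 − 0 = 1. So H_2 ≅ Z.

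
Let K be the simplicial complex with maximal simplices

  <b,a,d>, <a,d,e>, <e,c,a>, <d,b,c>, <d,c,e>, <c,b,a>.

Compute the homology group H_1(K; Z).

H_1 = 0.

Take the total order a < b < c < d < e on the vertex set. Then K (dimension 2) consists of the simplices:

  0-simplices (5): a, b, c, d, e
  1-simplices (9): ab, ac, ad, ae, bc, bd, cd, ce, de
  2-simplices (6): abc, abd, ace, ade, bcd, cde

Hence C_0 ≅ Z^5, C_1 ≅ Z^9, C_2 ≅ Z^6.

Boundary ∂_1: C_1 → C_0 maps an edge to its endpoints' difference, ∂[p,q] = q − p.
This gives a 5×9 integer matrix of rank 4; reducing to Smith normal form yields diagonal entries (1,1,1,1).

∂_2: C_2 → C_1 sends each 2-simplex [p,q,r] to [q,r] − [p,r] + [p,q]. For instance
  ∂abc = bc − ac + ab,
  ∂ace = ce − ae + ac.
The resulting 9×6 matrix has rank 5, and its Smith normal form has invariant factors (1,1,1,1,1).

Reading off H_k = ker ∂_k / im ∂_{k+1}:

  H_1: rank ker ∂_1 − rank ∂_2 = (9 − 4) − 5 = 0, and the invariant factors of ∂_2 are all 1, so H_1 = 0.

(K is a triangulation of the 2-sphere S^2.)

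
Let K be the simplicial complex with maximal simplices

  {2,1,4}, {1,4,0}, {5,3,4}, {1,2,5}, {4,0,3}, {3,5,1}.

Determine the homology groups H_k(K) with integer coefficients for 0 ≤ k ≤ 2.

K has 6 vertices, 12 edges, 6 triangles.
rank ∂_0 = 0, rank ∂_1 = 5 ⇒ b_0 = 6 − 0 − 5 = 1; all invariant factors of ∂_1 are 1 so no torsion. So H_0 ≅ Z.
rank ∂_1 = 5, rank ∂_2 = 6 ⇒ b_1 = 12 − 5 − 6 = 1; all invariant factors of ∂_2 are 1 so no torsion. So H_1 ≅ Z.
rank ∂_2 = 6, rank ∂_3 = 0 ⇒ b_2 = 6 − 6 − 0 = 0. So H_2 ≅ 0.

H_0 = Z,  H_1 = Z,  H_2 = 0.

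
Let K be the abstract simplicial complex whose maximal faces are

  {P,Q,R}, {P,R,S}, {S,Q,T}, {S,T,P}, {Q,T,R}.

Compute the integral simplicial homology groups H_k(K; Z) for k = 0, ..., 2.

H_0 = Z,  H_1 = Z,  H_2 = 0.

Order the vertices as P < Q < R < S < T. Listing each simplex with vertices in this order, K has dimension 2 with simplices:

  0-simplices (5): P, Q, R, S, T
  1-simplices (10): PQ, PR, PS, PT, QR, QS, QT, RS, RT, ST
  2-simplices (5): PQR, PRS, PST, QRT, QST

Hence C_0 ≅ Z^5, C_1 ≅ Z^10, C_2 ≅ Z^5.

The boundary map ∂_1: C_1 → C_0 maps an edge to its endpoints' difference, ∂[p,q] = q − p.
This gives a 5×10 integer matrix of rank 4; reducing to Smith normal form yields diagonal entries (1,1,1,1).

Boundary ∂_2: C_2 → C_1 maps a triangle to the signed sum of its edges. For instance
  ∂PQR = QR − PR + PQ,
  ∂QRT = RT − QT + QR.
As a 10×5 matrix over Z this has rank 5, with invariant factors (1,1,1,1,1).

Reading off H_k = ker ∂_k / im ∂_{k+1}:

  H_0: rank C_0 − rank ∂_1 = 5 − 4 = 1, and the invariant factors of ∂_1 are all 1, so H_0 ≅ Z.
  H_1: rank ker ∂_1 − rank ∂_2 = (10 − 4) − 5 = 1, and the invariant factors of ∂_2 are all 1, so H_1 ≅ Z.
  H_2: rank ker ∂_2 − rank ∂_3 = (5 − 5) − 0 = 0, and there is no ∂_3, so H_2 ≅ 0.

(K is a triangulation of the Möbius band.)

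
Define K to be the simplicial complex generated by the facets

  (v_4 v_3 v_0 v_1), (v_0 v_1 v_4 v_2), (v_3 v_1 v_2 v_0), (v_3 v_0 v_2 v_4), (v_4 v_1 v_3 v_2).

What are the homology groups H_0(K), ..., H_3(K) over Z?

H_0 = Z,  H_1 = 0,  H_2 = 0,  H_3 = Z.

Order the vertices as v_0 < v_1 < v_2 < v_3 < v_4. Listing each simplex with vertices in this order, K has dimension 3 with simplices:

  0-simplices (5): [v_0], [v_1], [v_2], [v_3], [v_4]
  1-simplices (10): [v_0,v_1], [v_0,v_2], [v_0,v_3], [v_0,v_4], [v_1,v_2], [v_1,v_3], [v_1,v_4], [v_2,v_3], [v_2,v_4], [v_3,v_4]
  2-simplices (10): [v_0,v_1,v_2], [v_0,v_1,v_3], [v_0,v_1,v_4], [v_0,v_2,v_3], [v_0,v_2,v_4], [v_0,v_3,v_4], [v_1,v_2,v_3], [v_1,v_2,v_4], [v_1,v_3,v_4], [v_2,v_3,v_4]
  3-simplices (5): [v_0,v_1,v_2,v_3], [v_0,v_1,v_2,v_4], [v_0,v_1,v_3,v_4], [v_0,v_2,v_3,v_4], [v_1,v_2,v_3,v_4]

giving chain groups C_0 ≅ Z^5, C_1 ≅ Z^10, C_2 ≅ Z^10, C_3 ≅ Z^5.

∂_1: C_1 → C_0 is given by ∂[p,q] = [q] − [p].
The resulting 5×10 matrix has rank 4, and its Smith normal form has invariant factors (1,1,1,1).

The boundary map ∂_2: C_2 → C_1 maps a triangle to the signed sum of its edges. For instance
  ∂[v_0,v_1,v_4] = [v_1,v_4] − [v_0,v_4] + [v_0,v_1],
  ∂[v_2,v_3,v_4] = [v_3,v_4] − [v_2,v_4] + [v_2,v_3].
This gives a 10×10 integer matrix of rank 6; reducing to Smith normal form yields diagonal entries (1,1,1,1,1,1).

The boundary map ∂_3: C_3 → C_2 sends each 3-simplex σ to the alternating sum Σ_i (−1)^i (σ with its i-th vertex removed). For instance
  ∂[v_1,v_2,v_3,v_4] = [v_2,v_3,v_4] − [v_1,v_3,v_4] + [v_1,v_2,v_4] − [v_1,v_2,v_3],
  ∂[v_0,v_2,v_3,v_4] = [v_2,v_3,v_4] − [v_0,v_3,v_4] + [v_0,v_2,v_4] − [v_0,v_2,v_3].
As a 10×5 matrix over Z this has rank 4, with invariant factors (1,1,1,1).

Reading off H_k = ker ∂_k / im ∂_{k+1}:

  H_0: rank C_0 − rank ∂_1 = 5 − 4 = 1, and the invariant factors of ∂_1 are all 1, so H_0 = Z.
  H_1: rank ker ∂_1 − rank ∂_2 = (10 − 4) − 6 = 0, and the invariant factors of ∂_2 are all 1, so H_1 = 0.
  H_2: rank ker ∂_2 − rank ∂_3 = (10 − 6) − 4 = 0, and the invariant factors of ∂_3 are all 1, so H_2 = 0.
  H_3: rank ker ∂_3 − rank ∂_4 = (5 − 4) − 0 = 1, and there is no ∂_4, so H_3 = Z.

(K is a triangulation of the 3-sphere S^3.)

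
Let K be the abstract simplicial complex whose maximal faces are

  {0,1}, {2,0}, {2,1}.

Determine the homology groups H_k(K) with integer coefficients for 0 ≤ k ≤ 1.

We work with the vertex ordering 0 < 1 < 2. The simplices of K, each written with vertices in increasing order, are:

  0-simplices (3): [0], [1], [2]
  1-simplices (3): [0,1], [0,2], [1,2]

Hence C_0 ≅ Z^3, C_1 ≅ Z^3.

Boundary ∂_1: C_1 → C_0 sends each edge [p,q] (with p < q) to q − p. For instance
  ∂[1,2] = [2] − [1].
This gives a 3×3 integer matrix of rank 2; reducing to Smith normal form yields diagonal entries (1,1).

Reading off H_k = ker ∂_k / im ∂_{k+1}:

  H_0: rank C_0 − rank ∂_1 = 3 − 2 = 1, and the invariant factors of ∂_1 are all 1, so H_0 = Z.
  H_1: rank ker ∂_1 − rank ∂_2 = (3 − 2) − 0 = 1, and there is no ∂_2, so H_1 = Z.

H_0 ≅ Z,  H_1 ≅ Z.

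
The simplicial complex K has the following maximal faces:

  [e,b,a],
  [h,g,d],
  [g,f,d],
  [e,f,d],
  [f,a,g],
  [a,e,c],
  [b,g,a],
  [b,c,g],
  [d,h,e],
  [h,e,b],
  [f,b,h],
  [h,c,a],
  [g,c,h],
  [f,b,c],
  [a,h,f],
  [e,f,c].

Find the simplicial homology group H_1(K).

H_1 ≅ Z^2.

Take the total order a < b < c < d < e < f < g < h on the vertex set. Then K (dimension 2) consists of the simplices:

  0-simplices (8): a, b, c, d, e, f, g, h
  1-simplices (24): ab, ac, ae, af, ag, ah, bc, be, bf, bg, bh, ce, cf, cg, ch, de, df, dg, dh, ef, eh, fg, fh, gh
  2-simplices (16): abe, abg, ace, ach, afg, afh, bcf, bcg, beh, bfh, cef, cgh, def, deh, dfg, dgh

so the chain groups are C_0 ≅ Z^8, C_1 ≅ Z^24, C_2 ≅ Z^16.

Boundary ∂_1: C_1 → C_0 sends each edge [p,q] (with p < q) to q − p.
As a 8×24 matrix over Z this has rank 7, with invariant factors (1,1,1,1,1,1,1).

Boundary ∂_2: C_2 → C_1 acts by ∂[p,q,r] = [q,r] − [p,r] + [p,q]. For instance
  ∂deh = eh − dh + de,
  ∂dgh = gh − dh + dg.
As a 24×16 matrix over Z this has rank 15, with invariant factors (1,1,1,1,1,1,1,1,1,1,1,1,1,1,1).

Computing H_k = (kernel of ∂_k) / (image of ∂_{k+1}):

  H_1: rank ker ∂_1 − rank ∂_2 = (24 − 7) − 15 = 2, and the invariant factors of ∂_2 are all 1, so H_1 = Z^2.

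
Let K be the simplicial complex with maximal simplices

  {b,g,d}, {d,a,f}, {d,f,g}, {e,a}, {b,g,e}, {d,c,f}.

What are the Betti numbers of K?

Fix the vertex order a < b < c < d < e < f < g and write every simplex with vertices in increasing order. Then dim K = 2 and the simplices of K are:

  0-simplices (7): a, b, c, d, e, f, g
  1-simplices (12): ad, ae, af, bd, be, bg, cd, cf, df, dg, eg, fg
  2-simplices (5): adf, bdg, beg, cdf, dfg

so the chain groups are C_0 ≅ Z^7, C_1 ≅ Z^12, C_2 ≅ Z^5.

∂_1: C_1 → C_0 is given by ∂[p,q] = [q] − [p].
As a 7×12 matrix over Z this has rank 6, with invariant factors (1,1,1,1,1,1).

The boundary map ∂_2: C_2 → C_1 maps a triangle to the signed sum of its edges. For instance
  ∂bdg = dg − bg + bd,
  ∂cdf = df − cf + cd.
This gives a 12×5 integer matrix of rank 5; reducing to Smith normal form yields diagonal entries (1,1,1,1,1).

Reading off H_k = ker ∂_k / im ∂_{k+1}:

  H_0: rank C_0 − rank ∂_1 = 7 − 6 = 1, and the invariant factors of ∂_1 are all 1, so H_0 = Z.
  H_1: rank ker ∂_1 − rank ∂_2 = (12 − 6) − 5 = 1, and the invariant factors of ∂_2 are all 1, so H_1 = Z.
  H_2: rank ker ∂_2 − rank ∂_3 = (5 − 5) − 0 = 0, and there is no ∂_3, so H_2 = 0.

As a check, the Euler characteristic is 7 − 12 + 5 = 0, which agrees with 1 − 1 + 0 = 0.

Hence the Betti numbers are b_0 = 1, b_1 = 1, b_2 = 0.

b_0 = 1, b_1 = 1, b_2 = 0.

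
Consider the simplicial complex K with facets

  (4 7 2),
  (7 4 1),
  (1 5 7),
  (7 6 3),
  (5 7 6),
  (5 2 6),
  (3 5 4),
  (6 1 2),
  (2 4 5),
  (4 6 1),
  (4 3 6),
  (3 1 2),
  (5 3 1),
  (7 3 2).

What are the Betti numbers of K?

b_0 = 1, b_1 = 2, b_2 = 1.

K has 7 vertices, 21 edges, 14 triangles.
rank ∂_0 = 0, rank ∂_1 = 6 ⇒ b_0 = 7 − 0 − 6 = 1; all invariant factors of ∂_1 are 1 so no torsion. So H_0 = Z.
rank ∂_1 = 6, rank ∂_2 = 13 ⇒ b_1 = 21 − 6 − 13 = 2; all invariant factors of ∂_2 are 1 so no torsion. So H_1 = Z^2.
rank ∂_2 = 13, rank ∂_3 = 0 ⇒ b_2 = 14 − 13 − 0 = 1. So H_2 = Z.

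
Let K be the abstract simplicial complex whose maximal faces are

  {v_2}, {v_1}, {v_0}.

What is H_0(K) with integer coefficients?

K has 3 vertices.
rank ∂_0 = 0, rank ∂_1 = 0 ⇒ b_0 = 3 − 0 − 0 = 3. So H_0 = Z^3.

H_0 = Z^3.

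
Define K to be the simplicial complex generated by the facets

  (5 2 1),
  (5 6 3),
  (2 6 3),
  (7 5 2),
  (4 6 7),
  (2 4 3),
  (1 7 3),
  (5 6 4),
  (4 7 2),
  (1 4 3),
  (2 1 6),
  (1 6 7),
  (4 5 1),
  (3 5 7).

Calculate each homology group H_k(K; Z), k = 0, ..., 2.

K has 7 vertices, 21 edges, 14 triangles.
rank ∂_0 = 0, rank ∂_1 = 6 ⇒ b_0 = 7 − 0 − 6 = 1; all invariant factors of ∂_1 are 1 so no torsion. So H_0 ≅ Z.
rank ∂_1 = 6, rank ∂_2 = 13 ⇒ b_1 = 21 − 6 − 13 = 2; all invariant factors of ∂_2 are 1 so no torsion. So H_1 ≅ Z^2.
rank ∂_2 = 13, rank ∂_3 = 0 ⇒ b_2 = 14 − 13 − 0 = 1. So H_2 ≅ Z.

H_0 ≅ Z,  H_1 ≅ Z^2,  H_2 ≅ Z.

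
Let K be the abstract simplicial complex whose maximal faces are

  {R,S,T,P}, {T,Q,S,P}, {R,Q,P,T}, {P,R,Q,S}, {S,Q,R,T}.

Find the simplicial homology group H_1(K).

Fix the vertex order P < Q < R < S < T and write every simplex with vertices in increasing order. Then dim K = 3 and the simplices of K are:

  0-simplices (5): P, Q, R, S, T
  1-simplices (10): PQ, PR, PS, PT, QR, QS, QT, RS, RT, ST
  2-simplices (10): PQR, PQS, PQT, PRS, PRT, PST, QRS, QRT, QST, RST
  3-simplices (5): PQRS, PQRT, PQST, PRST, QRST

so the chain groups are C_0 ≅ Z^5, C_1 ≅ Z^10, C_2 ≅ Z^10, C_3 ≅ Z^5.

Boundary ∂_1: C_1 → C_0 maps an edge to its endpoints' difference, ∂[p,q] = q − p.
The 5×10 boundary matrix has rank 4 and Smith normal form diag(1,1,1,1).

∂_2: C_2 → C_1 sends each 2-simplex [p,q,r] to [q,r] − [p,r] + [p,q]. For instance
  ∂RST = ST − RT + RS,
  ∂QST = ST − QT + QS.
The resulting 10×10 matrix has rank 6, and its Smith normal form has invariant factors (1,1,1,1,1,1).

∂_3: C_3 → C_2 sends each 3-simplex σ to the alternating sum Σ_i (−1)^i (σ with its i-th vertex removed). For instance
  ∂PQRT = QRT − PRT + PQT − PQR,
  ∂PQRS = QRS − PRS + PQS − PQR.
The resulting 10×5 matrix has rank 4, and its Smith normal form has invariant factors (1,1,1,1).

From H_k ≅ ker(∂_k) / im(∂_{k+1}) we obtain:

  H_1: rank ker ∂_1 − rank ∂_2 = (10 − 4) − 6 = 0, and the invariant factors of ∂_2 are all 1, so H_1 = 0.

H_1 = 0.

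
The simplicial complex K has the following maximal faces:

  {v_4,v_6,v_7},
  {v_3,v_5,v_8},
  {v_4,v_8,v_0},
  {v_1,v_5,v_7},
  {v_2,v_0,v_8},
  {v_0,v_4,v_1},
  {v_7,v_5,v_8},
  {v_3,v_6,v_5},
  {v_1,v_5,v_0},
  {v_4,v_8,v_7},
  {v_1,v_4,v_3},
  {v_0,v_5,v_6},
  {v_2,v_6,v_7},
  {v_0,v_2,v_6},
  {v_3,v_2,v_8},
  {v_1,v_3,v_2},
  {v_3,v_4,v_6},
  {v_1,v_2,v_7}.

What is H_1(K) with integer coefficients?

We work with the vertex ordering v_0 < v_1 < v_2 < v_3 < v_4 < v_5 < v_6 < v_7 < v_8. The simplices of K, each written with vertices in increasing order, are:

  0-simplices (9): [v_0], [v_1], [v_2], [v_3], [v_4], [v_5], [v_6], [v_7], [v_8]
  1-simplices (27): (27 of them)
  2-simplices (18): (18 of them)

so the chain groups are C_0 ≅ Z^9, C_1 ≅ Z^27, C_2 ≅ Z^18.

The boundary map ∂_1: C_1 → C_0 maps an edge to its endpoints' difference, ∂[p,q] = q − p. For instance
  ∂[v_0,v_6] = [v_6] − [v_0].
This gives a 9×27 integer matrix of rank 8; reducing to Smith normal form yields diagonal entries (1,1,1,1,1,1,1,1).

∂_2: C_2 → C_1 acts by ∂[p,q,r] = [q,r] − [p,r] + [p,q]. For instance
  ∂[v_3,v_5,v_6] = [v_5,v_6] − [v_3,v_6] + [v_3,v_5],
  ∂[v_3,v_4,v_6] = [v_4,v_6] − [v_3,v_6] + [v_3,v_4].
The 27×18 boundary matrix has rank 17 and Smith normal form diag(1,1,1,1,1,1,1,1,1,1,1,1,1,1,1,1,1).

Reading off H_k = ker ∂_k / im ∂_{k+1}:

  H_1: rank ker ∂_1 − rank ∂_2 = (27 − 8) − 17 = 2, and the invariant factors of ∂_2 are all 1, so H_1 = Z^2.

H_1 ≅ Z^2.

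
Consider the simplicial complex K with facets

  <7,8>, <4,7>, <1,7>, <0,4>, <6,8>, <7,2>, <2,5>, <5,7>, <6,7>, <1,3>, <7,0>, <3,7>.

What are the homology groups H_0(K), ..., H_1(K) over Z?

Order the vertices as 0 < 1 < 2 < 3 < 4 < 5 < 6 < 7 < 8. Listing each simplex with vertices in this order, K has dimension 1 with simplices:

  0-simplices (9): [0], [1], [2], [3], [4], [5], [6], [7], [8]
  1-simplices (12): [0,4], [0,7], [1,3], [1,7], [2,5], [2,7], [3,7], [4,7], [5,7], [6,7], [6,8], [7,8]

so the chain groups are C_0 ≅ Z^9, C_1 ≅ Z^12.

The boundary map ∂_1: C_1 → C_0 maps an edge to its endpoints' difference, ∂[p,q] = q − p. For instance
  ∂[2,7] = [7] − [2].
This gives a 9×12 integer matrix of rank 8; reducing to Smith normal form yields diagonal entries (1,1,1,1,1,1,1,1).

Now H_k = ker ∂_k / im ∂_{k+1}, so:

  H_0: rank C_0 − rank ∂_1 = 9 − 8 = 1, and the invariant factors of ∂_1 are all 1, so H_0 ≅ Z.
  H_1: rank ker ∂_1 − rank ∂_2 = (12 − 8) − 0 = 4, and there is no ∂_2, so H_1 ≅ Z^4.

(K is a triangulation of a wedge of 4 circles.)

H_0 = Z,  H_1 = Z^4.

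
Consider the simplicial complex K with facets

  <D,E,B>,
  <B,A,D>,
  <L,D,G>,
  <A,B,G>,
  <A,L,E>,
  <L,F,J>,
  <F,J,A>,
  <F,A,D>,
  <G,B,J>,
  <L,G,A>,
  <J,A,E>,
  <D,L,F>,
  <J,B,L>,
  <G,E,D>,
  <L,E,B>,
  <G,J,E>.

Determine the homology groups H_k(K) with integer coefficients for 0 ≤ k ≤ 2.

H_0 = Z,  H_1 = Z^2,  H_2 = Z.

Order the vertices as A < B < D < E < F < G < J < L. Listing each simplex with vertices in this order, K has dimension 2 with simplices:

  0-simplices (8): A, B, D, E, F, G, J, L
  1-simplices (24): AB, AD, AE, AF, AG, AJ, AL, BD, BE, BG, BJ, BL, DE, DF, DG, DL, EG, EJ, EL, FJ, FL, GJ, GL, JL
  2-simplices (16): ABD, ABG, ADF, AEJ, AEL, AFJ, AGL, BDE, BEL, BGJ, BJL, DEG, DFL, DGL, EGJ, FJL

so the chain groups are C_0 ≅ Z^8, C_1 ≅ Z^24, C_2 ≅ Z^16.

The boundary map ∂_1: C_1 → C_0 is given by ∂[p,q] = [q] − [p]. For instance
  ∂AL = L − A.
As a 8×24 matrix over Z this has rank 7, with invariant factors (1,1,1,1,1,1,1).

∂_2: C_2 → C_1 sends each 2-simplex [p,q,r] to [q,r] − [p,r] + [p,q]. For instance
  ∂BDE = DE − BE + BD,
  ∂AEJ = EJ − AJ + AE.
The resulting 24×16 matrix has rank 15, and its Smith normal form has invariant factors (1,1,1,1,1,1,1,1,1,1,1,1,1,1,1).

From H_k ≅ ker(∂_k) / im(∂_{k+1}) we obtain:

  H_0: rank C_0 − rank ∂_1 = 8 − 7 = 1, and the invariant factors of ∂_1 are all 1, so H_0 = Z.
  H_1: rank ker ∂_1 − rank ∂_2 = (24 − 7) − 15 = 2, and the invariant factors of ∂_2 are all 1, so H_1 = Z^2.
  H_2: rank ker ∂_2 − rank ∂_3 = (16 − 15) − 0 = 1, and there is no ∂_3, so H_2 = Z.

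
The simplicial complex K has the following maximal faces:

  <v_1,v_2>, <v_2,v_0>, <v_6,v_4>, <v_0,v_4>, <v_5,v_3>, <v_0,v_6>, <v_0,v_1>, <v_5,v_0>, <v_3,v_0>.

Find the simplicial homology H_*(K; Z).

Order the vertices as v_0 < v_1 < v_2 < v_3 < v_4 < v_5 < v_6. Listing each simplex with vertices in this order, K has dimension 1 with simplices:

  0-simplices (7): [v_0], [v_1], [v_2], [v_3], [v_4], [v_5], [v_6]
  1-simplices (9): [v_0,v_1], [v_0,v_2], [v_0,v_3], [v_0,v_4], [v_0,v_5], [v_0,v_6], [v_1,v_2], [v_3,v_5], [v_4,v_6]

Hence C_0 ≅ Z^7, C_1 ≅ Z^9.

The boundary map ∂_1: C_1 → C_0 sends each edge [p,q] (with p < q) to q − p. For instance
  ∂[v_3,v_5] = [v_5] − [v_3].
This gives a 7×9 integer matrix of rank 6; reducing to Smith normal form yields diagonal entries (1,1,1,1,1,1).

From H_k ≅ ker(∂_k) / im(∂_{k+1}) we obtain:

  H_0: rank C_0 − rank ∂_1 = 7 − 6 = 1, and the invariant factors of ∂_1 are all 1, so H_0 = Z.
  H_1: rank ker ∂_1 − rank ∂_2 = (9 − 6) − 0 = 3, and there is no ∂_2, so H_1 = Z^3.

(K is a triangulation of a wedge of 3 circles.)

H_0 ≅ Z,  H_1 ≅ Z^3.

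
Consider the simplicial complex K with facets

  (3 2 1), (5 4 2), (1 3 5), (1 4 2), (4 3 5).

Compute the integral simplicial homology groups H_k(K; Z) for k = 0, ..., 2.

H_0 ≅ Z,  H_1 ≅ Z,  H_2 = 0.

Order the vertices as 1 < 2 < 3 < 4 < 5. Listing each simplex with vertices in this order, K has dimension 2 with simplices:

  0-simplices (5): [1], [2], [3], [4], [5]
  1-simplices (10): [1,2], [1,3], [1,4], [1,5], [2,3], [2,4], [2,5], [3,4], [3,5], [4,5]
  2-simplices (5): [1,2,3], [1,2,4], [1,3,5], [2,4,5], [3,4,5]

so the chain groups are C_0 ≅ Z^5, C_1 ≅ Z^10, C_2 ≅ Z^5.

The boundary map ∂_1: C_1 → C_0 maps an edge to its endpoints' difference, ∂[p,q] = q − p.
As a 5×10 matrix over Z this has rank 4, with invariant factors (1,1,1,1).

∂_2: C_2 → C_1 maps a triangle to the signed sum of its edges. For instance
  ∂[3,4,5] = [4,5] − [3,5] + [3,4],
  ∂[1,2,4] = [2,4] − [1,4] + [1,2].
The resulting 10×5 matrix has rank 5, and its Smith normal form has invariant factors (1,1,1,1,1).

Reading off H_k = ker ∂_k / im ∂_{k+1}:

  H_0: rank C_0 − rank ∂_1 = 5 − 4 = 1, and the invariant factors of ∂_1 are all 1, so H_0 = Z.
  H_1: rank ker ∂_1 − rank ∂_2 = (10 − 4) − 5 = 1, and the invariant factors of ∂_2 are all 1, so H_1 = Z.
  H_2: rank ker ∂_2 − rank ∂_3 = (5 − 5) − 0 = 0, and there is no ∂_3, so H_2 = 0.

(K is a triangulation of the Möbius band.)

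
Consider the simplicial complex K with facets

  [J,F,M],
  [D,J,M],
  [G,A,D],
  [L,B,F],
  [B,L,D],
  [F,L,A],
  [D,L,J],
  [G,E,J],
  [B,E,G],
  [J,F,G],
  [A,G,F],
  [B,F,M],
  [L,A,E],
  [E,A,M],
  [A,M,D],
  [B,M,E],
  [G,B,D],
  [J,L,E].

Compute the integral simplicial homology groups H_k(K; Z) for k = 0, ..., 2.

Fix the vertex order A < B < D < E < F < G < J < L < M and write every simplex with vertices in increasing order. Then dim K = 2 and the simplices of K are:

  0-simplices (9): A, B, D, E, F, G, J, L, M
  1-simplices (27): AD, AE, AF, AG, AL, AM, BD, BE, BF, BG, BL, BM, DG, DJ, DL, DM, EG, EJ, EL, EM, FG, FJ, FL, FM, GJ, JL, JM
  2-simplices (18): ADG, ADM, AEL, AEM, AFG, AFL, BDG, BDL, BEG, BEM, BFL, BFM, DJL, DJM, EGJ, EJL, FGJ, FJM

Hence C_0 ≅ Z^9, C_1 ≅ Z^27, C_2 ≅ Z^18.

The boundary map ∂_1: C_1 → C_0 maps an edge to its endpoints' difference, ∂[p,q] = q − p. For instance
  ∂EG = G − E.
As a 9×27 matrix over Z this has rank 8, with invariant factors (1,1,1,1,1,1,1,1).

∂_2: C_2 → C_1 sends each 2-simplex [p,q,r] to [q,r] − [p,r] + [p,q]. For instance
  ∂BEM = EM − BM + BE,
  ∂BDL = DL − BL + BD.
The 27×18 boundary matrix has rank 17 and Smith normal form diag(1,1,1,1,1,1,1,1,1,1,1,1,1,1,1,1,1).

Computing H_k = (kernel of ∂_k) / (image of ∂_{k+1}):

  H_0: rank C_0 − rank ∂_1 = 9 − 8 = 1, and the invariant factors of ∂_1 are all 1, so H_0 = Z.
  H_1: rank ker ∂_1 − rank ∂_2 = (27 − 8) − 17 = 2, and the invariant factors of ∂_2 are all 1, so H_1 = Z^2.
  H_2: rank ker ∂_2 − rank ∂_3 = (18 − 17) − 0 = 1, and there is no ∂_3, so H_2 = Z.

H_0 ≅ Z,  H_1 ≅ Z^2,  H_2 ≅ Z.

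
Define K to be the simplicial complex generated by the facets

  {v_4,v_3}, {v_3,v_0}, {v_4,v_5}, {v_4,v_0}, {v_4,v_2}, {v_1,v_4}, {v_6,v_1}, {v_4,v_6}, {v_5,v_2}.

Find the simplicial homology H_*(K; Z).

Order the vertices as v_0 < v_1 < v_2 < v_3 < v_4 < v_5 < v_6. Listing each simplex with vertices in this order, K has dimension 1 with simplices:

  0-simplices (7): [v_0], [v_1], [v_2], [v_3], [v_4], [v_5], [v_6]
  1-simplices (9): [v_0,v_3], [v_0,v_4], [v_1,v_4], [v_1,v_6], [v_2,v_4], [v_2,v_5], [v_3,v_4], [v_4,v_5], [v_4,v_6]

giving chain groups C_0 ≅ Z^7, C_1 ≅ Z^9.

Boundary ∂_1: C_1 → C_0 sends each edge [p,q] (with p < q) to q − p. For instance
  ∂[v_1,v_6] = [v_6] − [v_1].
The resulting 7×9 matrix has rank 6, and its Smith normal form has invariant factors (1,1,1,1,1,1).

Now H_k = ker ∂_k / im ∂_{k+1}, so:

  H_0: rank C_0 − rank ∂_1 = 7 − 6 = 1, and the invariant factors of ∂_1 are all 1, so H_0 = Z.
  H_1: rank ker ∂_1 − rank ∂_2 = (9 − 6) − 0 = 3, and there is no ∂_2, so H_1 = Z^3.

As a check, the Euler characteristic is 7 − 9 = -2, which agrees with 1 − 3 = -2.

H_0 = Z,  H_1 = Z^3.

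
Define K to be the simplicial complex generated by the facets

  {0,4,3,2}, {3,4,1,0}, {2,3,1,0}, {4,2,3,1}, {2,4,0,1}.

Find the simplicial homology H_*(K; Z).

Take the total order 0 < 1 < 2 < 3 < 4 on the vertex set. Then K (dimension 3) consists of the simplices:

  0-simplices (5): [0], [1], [2], [3], [4]
  1-simplices (10): [0,1], [0,2], [0,3], [0,4], [1,2], [1,3], [1,4], [2,3], [2,4], [3,4]
  2-simplices (10): [0,1,2], [0,1,3], [0,1,4], [0,2,3], [0,2,4], [0,3,4], [1,2,3], [1,2,4], [1,3,4], [2,3,4]
  3-simplices (5): [0,1,2,3], [0,1,2,4], [0,1,3,4], [0,2,3,4], [1,2,3,4]

so the chain groups are C_0 ≅ Z^5, C_1 ≅ Z^10, C_2 ≅ Z^10, C_3 ≅ Z^5.

∂_1: C_1 → C_0 is given by ∂[p,q] = [q] − [p]. For instance
  ∂[1,3] = [3] − [1].
This gives a 5×10 integer matrix of rank 4; reducing to Smith normal form yields diagonal entries (1,1,1,1).

∂_2: C_2 → C_1 sends each 2-simplex [p,q,r] to [q,r] − [p,r] + [p,q]. For instance
  ∂[0,2,3] = [2,3] − [0,3] + [0,2],
  ∂[0,1,2] = [1,2] − [0,2] + [0,1].
As a 10×10 matrix over Z this has rank 6, with invariant factors (1,1,1,1,1,1).

The boundary map ∂_3: C_3 → C_2 sends each 3-simplex σ to the alternating sum Σ_i (−1)^i (σ with its i-th vertex removed). For instance
  ∂[0,1,2,4] = [1,2,4] − [0,2,4] + [0,1,4] − [0,1,2],
  ∂[1,2,3,4] = [2,3,4] − [1,3,4] + [1,2,4] − [1,2,3].
The resulting 10×5 matrix has rank 4, and its Smith normal form has invariant factors (1,1,1,1).

From H_k ≅ ker(∂_k) / im(∂_{k+1}) we obtain:

  H_0: rank C_0 − rank ∂_1 = 5 − 4 = 1, and the invariant factors of ∂_1 are all 1, so H_0 ≅ Z.
  H_1: rank ker ∂_1 − rank ∂_2 = (10 − 4) − 6 = 0, and the invariant factors of ∂_2 are all 1, so H_1 ≅ 0.
  H_2: rank ker ∂_2 − rank ∂_3 = (10 − 6) − 4 = 0, and the invariant factors of ∂_3 are all 1, so H_2 ≅ 0.
  H_3: rank ker ∂_3 − rank ∂_4 = (5 − 4) − 0 = 1, and there is no ∂_4, so H_3 ≅ Z.

H_0 ≅ Z,  H_1 = 0,  H_2 = 0,  H_3 ≅ Z.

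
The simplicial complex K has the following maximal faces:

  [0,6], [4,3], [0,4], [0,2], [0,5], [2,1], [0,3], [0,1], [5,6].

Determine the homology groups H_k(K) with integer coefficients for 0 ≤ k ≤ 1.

Order the vertices as 0 < 1 < 2 < 3 < 4 < 5 < 6. Listing each simplex with vertices in this order, K has dimension 1 with simplices:

  0-simplices (7): [0], [1], [2], [3], [4], [5], [6]
  1-simplices (9): [0,1], [0,2], [0,3], [0,4], [0,5], [0,6], [1,2], [3,4], [5,6]

giving chain groups C_0 ≅ Z^7, C_1 ≅ Z^9.

Boundary ∂_1: C_1 → C_0 sends each edge [p,q] (with p < q) to q − p. For instance
  ∂[5,6] = [6] − [5].
As a 7×9 matrix over Z this has rank 6, with invariant factors (1,1,1,1,1,1).

Computing H_k = (kernel of ∂_k) / (image of ∂_{k+1}):

  H_0: rank C_0 − rank ∂_1 = 7 − 6 = 1, and the invariant factors of ∂_1 are all 1, so H_0 ≅ Z.
  H_1: rank ker ∂_1 − rank ∂_2 = (9 − 6) − 0 = 3, and there is no ∂_2, so H_1 ≅ Z^3.

As a check, the Euler characteristic is 7 − 9 = -2, which agrees with 1 − 3 = -2.
(K is a triangulation of a wedge of 3 circles.)

H_0 = Z,  H_1 = Z^3.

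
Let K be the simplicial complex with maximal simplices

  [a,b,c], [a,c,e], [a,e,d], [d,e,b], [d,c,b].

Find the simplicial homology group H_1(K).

Fix the vertex order a < b < c < d < e and write every simplex with vertices in increasing order. Then dim K = 2 and the simplices of K are:

  0-simplices (5): a, b, c, d, e
  1-simplices (10): ab, ac, ad, ae, bc, bd, be, cd, ce, de
  2-simplices (5): abc, ace, ade, bcd, bde

so the chain groups are C_0 ≅ Z^5, C_1 ≅ Z^10, C_2 ≅ Z^5.

The boundary map ∂_1: C_1 → C_0 maps an edge to its endpoints' difference, ∂[p,q] = q − p. For instance
  ∂be = e − b.
The resulting 5×10 matrix has rank 4, and its Smith normal form has invariant factors (1,1,1,1).

The boundary map ∂_2: C_2 → C_1 acts by ∂[p,q,r] = [q,r] − [p,r] + [p,q]. For instance
  ∂ace = ce − ae + ac,
  ∂ade = de − ae + ad.
As a 10×5 matrix over Z this has rank 5, with invariant factors (1,1,1,1,1).

Computing H_k = (kernel of ∂_k) / (image of ∂_{k+1}):

  H_1: rank ker ∂_1 − rank ∂_2 = (10 − 4) − 5 = 1, and the invariant factors of ∂_2 are all 1, so H_1 ≅ Z.

(K is a triangulation of the Möbius band.)

H_1 ≅ Z.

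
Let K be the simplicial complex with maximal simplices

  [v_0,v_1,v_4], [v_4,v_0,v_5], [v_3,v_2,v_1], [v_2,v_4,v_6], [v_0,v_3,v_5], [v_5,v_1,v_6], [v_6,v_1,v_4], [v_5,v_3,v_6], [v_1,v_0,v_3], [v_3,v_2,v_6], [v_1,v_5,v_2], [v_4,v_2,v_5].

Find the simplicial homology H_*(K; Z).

We work with the vertex ordering v_0 < v_1 < v_2 < v_3 < v_4 < v_5 < v_6. The simplices of K, each written with vertices in increasing order, are:

  0-simplices (7): [v_0], [v_1], [v_2], [v_3], [v_4], [v_5], [v_6]
  1-simplices (18): (18 of them)
  2-simplices (12): (12 of them)

so the chain groups are C_0 ≅ Z^7, C_1 ≅ Z^18, C_2 ≅ Z^12.

The boundary map ∂_1: C_1 → C_0 maps an edge to its endpoints' difference, ∂[p,q] = q − p. For instance
  ∂[v_1,v_4] = [v_4] − [v_1].
This gives a 7×18 integer matrix of rank 6; reducing to Smith normal form yields diagonal entries (1,1,1,1,1,1).

The boundary map ∂_2: C_2 → C_1 maps a triangle to the signed sum of its edges. For instance
  ∂[v_1,v_2,v_5] = [v_2,v_5] − [v_1,v_5] + [v_1,v_2],
  ∂[v_2,v_3,v_6] = [v_3,v_6] − [v_2,v_6] + [v_2,v_3].
This gives a 18×12 integer matrix of rank 12; reducing to Smith normal form yields diagonal entries (1,1,1,1,1,1,1,1,1,1,1,2).

Computing H_k = (kernel of ∂_k) / (image of ∂_{k+1}):

  H_0: rank C_0 − rank ∂_1 = 7 − 6 = 1, and the invariant factors of ∂_1 are all 1, so H_0 ≅ Z.
  H_1: rank ker ∂_1 − rank ∂_2 = (18 − 6) − 12 = 0, and ∂_2 has invariant factor 2 > 1, so H_1 ≅ Z/2Z.
  H_2: rank ker ∂_2 − rank ∂_3 = (12 − 12) − 0 = 0, and there is no ∂_3, so H_2 ≅ 0.

H_0 ≅ Z,  H_1 ≅ Z/2Z,  H_2 = 0.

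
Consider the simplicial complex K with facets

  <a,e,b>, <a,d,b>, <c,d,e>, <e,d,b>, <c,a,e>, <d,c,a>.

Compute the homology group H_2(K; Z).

H_2 = Z.

Fix the vertex order a < b < c < d < e and write every simplex with vertices in increasing order. Then dim K = 2 and the simplices of K are:

  0-simplices (5): a, b, c, d, e
  1-simplices (9): ab, ac, ad, ae, bd, be, cd, ce, de
  2-simplices (6): abd, abe, acd, ace, bde, cde

so the chain groups are C_0 ≅ Z^5, C_1 ≅ Z^9, C_2 ≅ Z^6.

Boundary ∂_1: C_1 → C_0 sends each edge [p,q] (with p < q) to q − p. For instance
  ∂de = e − d.
The resulting 5×9 matrix has rank 4, and its Smith normal form has invariant factors (1,1,1,1).

∂_2: C_2 → C_1 acts by ∂[p,q,r] = [q,r] − [p,r] + [p,q]. For instance
  ∂abe = be − ae + ab,
  ∂bde = de − be + bd.
The resulting 9×6 matrix has rank 5, and its Smith normal form has invariant factors (1,1,1,1,1).

Now H_k = ker ∂_k / im ∂_{k+1}, so:

  H_2: rank ker ∂_2 − rank ∂_3 = (6 − 5) − 0 = 1, and there is no ∂_3, so H_2 = Z.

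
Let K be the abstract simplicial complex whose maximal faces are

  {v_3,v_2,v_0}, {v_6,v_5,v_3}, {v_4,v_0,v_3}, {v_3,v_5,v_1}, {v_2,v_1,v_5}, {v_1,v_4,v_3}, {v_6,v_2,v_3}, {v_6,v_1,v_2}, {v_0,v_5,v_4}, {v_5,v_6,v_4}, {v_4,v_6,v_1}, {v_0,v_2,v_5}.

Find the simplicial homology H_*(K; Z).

H_0 ≅ Z,  H_1 ≅ Z/2,  H_2 = 0.

Fix the vertex order v_0 < v_1 < v_2 < v_3 < v_4 < v_5 < v_6 and write every simplex with vertices in increasing order. Then dim K = 2 and the simplices of K are:

  0-simplices (7): [v_0], [v_1], [v_2], [v_3], [v_4], [v_5], [v_6]
  1-simplices (18): (18 of them)
  2-simplices (12): (12 of them)

Hence C_0 ≅ Z^7, C_1 ≅ Z^18, C_2 ≅ Z^12.

∂_1: C_1 → C_0 maps an edge to its endpoints' difference, ∂[p,q] = q − p. For instance
  ∂[v_1,v_6] = [v_6] − [v_1].
The resulting 7×18 matrix has rank 6, and its Smith normal form has invariant factors (1,1,1,1,1,1).

∂_2: C_2 → C_1 sends each 2-simplex [p,q,r] to [q,r] − [p,r] + [p,q]. For instance
  ∂[v_1,v_2,v_6] = [v_2,v_6] − [v_1,v_6] + [v_1,v_2],
  ∂[v_1,v_3,v_5] = [v_3,v_5] − [v_1,v_5] + [v_1,v_3].
This gives a 18×12 integer matrix of rank 12; reducing to Smith normal form yields diagonal entries (1,1,1,1,1,1,1,1,1,1,1,2).

Reading off H_k = ker ∂_k / im ∂_{k+1}:

  H_0: rank C_0 − rank ∂_1 = 7 − 6 = 1, and the invariant factors of ∂_1 are all 1, so H_0 ≅ Z.
  H_1: rank ker ∂_1 − rank ∂_2 = (18 − 6) − 12 = 0, and ∂_2 has invariant factor 2 > 1, so H_1 ≅ Z/2.
  H_2: rank ker ∂_2 − rank ∂_3 = (12 − 12) − 0 = 0, and there is no ∂_3, so H_2 ≅ 0.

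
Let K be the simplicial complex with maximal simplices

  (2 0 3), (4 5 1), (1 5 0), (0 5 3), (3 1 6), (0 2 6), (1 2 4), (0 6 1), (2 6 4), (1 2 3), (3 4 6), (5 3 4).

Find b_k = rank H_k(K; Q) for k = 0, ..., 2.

Order the vertices as 0 < 1 < 2 < 3 < 4 < 5 < 6. Listing each simplex with vertices in this order, K has dimension 2 with simplices:

  0-simplices (7): [0], [1], [2], [3], [4], [5], [6]
  1-simplices (18): [0,1], [0,2], [0,3], [0,5], [0,6], [1,2], [1,3], [1,4], [1,5], [1,6], [2,3], [2,4], [2,6], [3,4], [3,5], [3,6], [4,5], [4,6]
  2-simplices (12): [0,1,5], [0,1,6], [0,2,3], [0,2,6], [0,3,5], [1,2,3], [1,2,4], [1,3,6], [1,4,5], [2,4,6], [3,4,5], [3,4,6]

so the chain groups are C_0 ≅ Z^7, C_1 ≅ Z^18, C_2 ≅ Z^12.

The boundary map ∂_1: C_1 → C_0 maps an edge to its endpoints' difference, ∂[p,q] = q − p. For instance
  ∂[3,4] = [4] − [3].
The resulting 7×18 matrix has rank 6, and its Smith normal form has invariant factors (1,1,1,1,1,1).

The boundary map ∂_2: C_2 → C_1 acts by ∂[p,q,r] = [q,r] − [p,r] + [p,q]. For instance
  ∂[0,3,5] = [3,5] − [0,5] + [0,3],
  ∂[1,2,4] = [2,4] − [1,4] + [1,2].
The resulting 18×12 matrix has rank 12, and its Smith normal form has invariant factors (1,1,1,1,1,1,1,1,1,1,1,2).

From H_k ≅ ker(∂_k) / im(∂_{k+1}) we obtain:

  H_0: rank C_0 − rank ∂_1 = 7 − 6 = 1, and the invariant factors of ∂_1 are all 1, so H_0 = Z.
  H_1: rank ker ∂_1 − rank ∂_2 = (18 − 6) − 12 = 0, and ∂_2 has invariant factor 2 > 1, so H_1 = Z/2.
  H_2: rank ker ∂_2 − rank ∂_3 = (12 − 12) − 0 = 0, and there is no ∂_3, so H_2 = 0.

As a check, the Euler characteristic is 7 − 18 + 12 = 1, which agrees with 1 − 0 + 0 = 1.

Hence the Betti numbers are b_0 = 1, b_1 = 0, b_2 = 0.

b_0 = 1, b_1 = 0, b_2 = 0.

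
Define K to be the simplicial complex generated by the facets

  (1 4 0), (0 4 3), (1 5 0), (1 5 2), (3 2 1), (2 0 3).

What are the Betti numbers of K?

Fix the vertex order 0 < 1 < 2 < 3 < 4 < 5 and write every simplex with vertices in increasing order. Then dim K = 2 and the simplices of K are:

  0-simplices (6): [0], [1], [2], [3], [4], [5]
  1-simplices (12): [0,1], [0,2], [0,3], [0,4], [0,5], [1,2], [1,3], [1,4], [1,5], [2,3], [2,5], [3,4]
  2-simplices (6): [0,1,4], [0,1,5], [0,2,3], [0,3,4], [1,2,3], [1,2,5]

giving chain groups C_0 ≅ Z^6, C_1 ≅ Z^12, C_2 ≅ Z^6.

∂_1: C_1 → C_0 is given by ∂[p,q] = [q] − [p].
This gives a 6×12 integer matrix of rank 5; reducing to Smith normal form yields diagonal entries (1,1,1,1,1).

Boundary ∂_2: C_2 → C_1 maps a triangle to the signed sum of its edges. For instance
  ∂[0,3,4] = [3,4] − [0,4] + [0,3],
  ∂[0,2,3] = [2,3] − [0,3] + [0,2].
As a 12×6 matrix over Z this has rank 6, with invariant factors (1,1,1,1,1,1).

Computing H_k = (kernel of ∂_k) / (image of ∂_{k+1}):

  H_0: rank C_0 − rank ∂_1 = 6 − 5 = 1, and the invariant factors of ∂_1 are all 1, so H_0 ≅ Z.
  H_1: rank ker ∂_1 − rank ∂_2 = (12 − 5) − 6 = 1, and the invariant factors of ∂_2 are all 1, so H_1 ≅ Z.
  H_2: rank ker ∂_2 − rank ∂_3 = (6 − 6) − 0 = 0, and there is no ∂_3, so H_2 ≅ 0.

Hence the Betti numbers are b_0 = 1, b_1 = 1, b_2 = 0.

b_0 = 1, b_1 = 1, b_2 = 0.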